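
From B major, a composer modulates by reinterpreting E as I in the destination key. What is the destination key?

E major

The numeral I denotes a major triad on scale degree 1. With E on degree 1, the tonic of the new key is E.
Degree 1 carries a major triad in major keys, so the destination is E major.
Check: the diatonic triads of E major are E (I), F#m (ii), G#m (iii), A (IV), B (V), C#m (vi), D#dim (vii°) — E is indeed I.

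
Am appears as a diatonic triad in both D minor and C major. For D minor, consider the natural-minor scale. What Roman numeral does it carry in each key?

The scale of D minor (natural minor) is D E F G A Bb C; A is degree 5, and the triad built there (A-C-E) is minor, so it is v.
The scale of C major is C D E F G A B; A is degree 6, and the triad built there (A-C-E) is minor, so it is vi.

v in D minor; vi in C major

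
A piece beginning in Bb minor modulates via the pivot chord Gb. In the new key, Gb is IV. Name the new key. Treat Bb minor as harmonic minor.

The numeral IV denotes a major triad on scale degree 4. With Gb on degree 4, the tonic of the new key is Db.
Degree 4 carries a major triad in major keys, so the destination is Db major.
Check: the diatonic triads of Db major are Db (I), Ebm (ii), Fm (iii), Gb (IV), Ab (V), Bbm (vi), Cdim (vii°) — Gb is indeed IV.

Db major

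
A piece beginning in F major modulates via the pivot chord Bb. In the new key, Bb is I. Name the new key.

The numeral I denotes a major triad on scale degree 1. With Bb on degree 1, the tonic of the new key is Bb.
Degree 1 carries a major triad in major keys, so the destination is Bb major.
Check: the diatonic triads of Bb major are Bb (I), Cm (ii), Dm (iii), Eb (IV), F (V), Gm (vi), Adim (vii°) — Bb is indeed I.

Bb major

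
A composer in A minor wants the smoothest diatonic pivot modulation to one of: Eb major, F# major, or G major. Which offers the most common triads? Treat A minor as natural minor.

Triads of A minor (natural minor): A minor (i), B diminished (ii°), C major (III), D minor (iv), E minor (v), F major (VI), G major (VII).
Eb major shares 0: none.
F# major shares 0: none.
G major shares 4: Am, C, Em, G.
The most common triads (4) are shared with G major.

G major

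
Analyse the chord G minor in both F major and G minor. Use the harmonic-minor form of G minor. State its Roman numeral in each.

The scale of F major is F G A Bb C D E; G is degree 2, and the triad built there (G-Bb-D) is minor, so it is ii.
The scale of G minor (harmonic minor) is G A Bb C D Eb F#; G is degree 1, and the triad built there (G-Bb-D) is minor, so it is i.

ii in F major; i in G minor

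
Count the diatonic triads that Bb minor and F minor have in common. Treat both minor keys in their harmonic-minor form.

1

Diatonic triads of Bb minor (harmonic minor): Bbm (i), Cdim (ii°), Dbaug (III+), Ebm (iv), F (V), Gb (VI), Adim (vii°).
Diatonic triads of F minor (harmonic minor): Fm (i), Gdim (ii°), Abaug (III+), Bbm (iv), C (V), Db (VI), Edim (vii°).
Matching root and quality in both lists: Bbm.
That gives 1 common triad.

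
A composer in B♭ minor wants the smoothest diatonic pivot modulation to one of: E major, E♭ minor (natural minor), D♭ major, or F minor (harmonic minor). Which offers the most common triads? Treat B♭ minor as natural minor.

D♭ major

Triads of B♭ minor (natural minor): B♭m (i), Cdim (ii°), D♭ (III), E♭m (iv), Fm (v), G♭ (VI), A♭ (VII).
E major shares 0: none.
E♭ minor (natural minor) shares 4: B♭m, D♭, E♭m, G♭.
D♭ major shares 7: B♭m, Cdim, D♭, E♭m, Fm, G♭, A♭.
F minor (harmonic minor) shares 3: B♭m, D♭, Fm.
The most common triads (7) are shared with D♭ major.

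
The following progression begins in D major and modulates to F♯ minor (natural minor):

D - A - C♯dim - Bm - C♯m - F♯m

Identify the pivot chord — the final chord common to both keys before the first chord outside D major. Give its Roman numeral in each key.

Bm — vi in D major, iv in F♯ minor

Chords diatonic to D major: D, Em, F♯m, G, A, Bm, C♯dim.
Reading the progression, the first chord not in that set is C♯m, so the modulation leaves D major there.
The chord immediately before C♯m is Bm, which is diatonic to both keys: vi in D major and iv in F♯ minor.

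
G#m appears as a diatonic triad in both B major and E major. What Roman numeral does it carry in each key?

The scale of B major is B C# D# E F# G# A#; G# is degree 6, and the triad built there (G#-B-D#) is minor, so it is vi.
The scale of E major is E F# G# A B C# D#; G# is degree 3, and the triad built there (G#-B-D#) is minor, so it is iii.

vi in B major; iii in E major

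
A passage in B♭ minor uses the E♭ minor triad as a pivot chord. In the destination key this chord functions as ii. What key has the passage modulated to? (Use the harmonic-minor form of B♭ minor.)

The numeral ii denotes a minor triad on scale degree 2. With E♭ on degree 2, the tonic of the new key is D♭.
Degree 2 carries a minor triad in major keys, so the destination is D♭ major.
Check: the diatonic triads of D♭ major are D♭ (I), E♭m (ii), Fm (iii), G♭ (IV), A♭ (V), B♭m (vi), Cdim (vii°) — E♭ minor is indeed ii.

D♭ major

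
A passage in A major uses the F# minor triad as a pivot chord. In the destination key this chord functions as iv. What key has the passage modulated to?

C# minor

The numeral iv denotes a minor triad on scale degree 4. With F# on degree 4, the tonic of the new key is C#.
Degree 4 carries a minor triad in minor keys, so the destination is C# minor.
Check: the diatonic triads of C# minor (natural minor) are C#m (i), D#dim (ii°), E (III), F#m (iv), G#m (v), A (VI), B (VII) — F# minor is indeed iv.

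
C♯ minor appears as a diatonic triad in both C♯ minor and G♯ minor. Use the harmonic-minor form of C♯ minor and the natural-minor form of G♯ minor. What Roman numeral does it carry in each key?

The scale of C♯ minor (harmonic minor) is C♯ D♯ E F♯ G♯ A B♯; C♯ is degree 1, and the triad built there (C♯-E-G♯) is minor, so it is i.
The scale of G♯ minor (natural minor) is G♯ A♯ B C♯ D♯ E F♯; C♯ is degree 4, and the triad built there (C♯-E-G♯) is minor, so it is iv.

i in C♯ minor; iv in G♯ minor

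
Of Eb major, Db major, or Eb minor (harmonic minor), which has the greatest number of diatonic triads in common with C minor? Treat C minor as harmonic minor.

Triads of C minor (harmonic minor): Cm (i), Ddim (ii°), Ebaug (III+), Fm (iv), G (V), Ab (VI), Bdim (vii°).
Eb major shares 4: Cm, Ddim, Fm, Ab.
Db major shares 2: Fm, Ab.
Eb minor (harmonic minor) shares 1: Ddim.
The most common triads (4) are shared with Eb major.

Eb major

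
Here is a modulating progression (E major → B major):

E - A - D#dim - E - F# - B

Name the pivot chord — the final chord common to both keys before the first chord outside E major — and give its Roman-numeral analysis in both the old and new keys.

E — I in E major, IV in B major

Chords diatonic to E major: E, F#m, G#m, A, B, C#m, D#dim.
Reading the progression, the first chord not in that set is F#, so the modulation leaves E major there.
The chord immediately before F# is E, which is diatonic to both keys: I in E major and IV in B major.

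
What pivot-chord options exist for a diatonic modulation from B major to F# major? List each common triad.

B, D#m, F#, G#m

Triads in B major: B (I), C#m (ii), D#m (iii), E (IV), F# (V), G#m (vi), A#dim (vii°).
Triads in F# major: F# (I), G#m (ii), A#m (iii), B (IV), C# (V), D#m (vi), E#dim (vii°).
Shared triads with their functions: B (I in B major, IV in F# major); D#m (iii in B major, vi in F# major); F# (V in B major, I in F# major); G#m (vi in B major, ii in F# major).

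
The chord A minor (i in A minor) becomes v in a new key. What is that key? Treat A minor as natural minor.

D minor

The numeral v denotes a minor triad on scale degree 5. With A on degree 5, the tonic of the new key is D.
Degree 5 carries a minor triad in natural-minor keys, so the destination is D minor.
Check: the diatonic triads of D minor (natural minor) are Dm (i), Edim (ii°), F (III), Gm (iv), Am (v), Bb (VI), C (VII) — A minor is indeed v.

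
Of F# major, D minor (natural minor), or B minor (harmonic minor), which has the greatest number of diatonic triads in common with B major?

F# major

Triads of B major: B (I), C#m (ii), D#m (iii), E (IV), F# (V), G#m (vi), A#dim (vii°).
F# major shares 4: B, D#m, F#, G#m.
D minor (natural minor) shares 0: none.
B minor (harmonic minor) shares 2: F#, A#dim.
The most common triads (4) are shared with F# major.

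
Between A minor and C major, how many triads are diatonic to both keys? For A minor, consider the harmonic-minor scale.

4

Diatonic triads of A minor (harmonic minor): Am (i), Bdim (ii°), Caug (III+), Dm (iv), E (V), F (VI), G♯dim (vii°).
Diatonic triads of C major: C (I), Dm (ii), Em (iii), F (IV), G (V), Am (vi), Bdim (vii°).
Matching root and quality in both lists: Am, Bdim, Dm, F.
That gives 4 common triads.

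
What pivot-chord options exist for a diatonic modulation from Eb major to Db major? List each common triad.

Fm, Ab

Triads in Eb major: Eb major (I), F minor (ii), G minor (iii), Ab major (IV), Bb major (V), C minor (vi), D diminished (vii°).
Triads in Db major: Db major (I), Eb minor (ii), F minor (iii), Gb major (IV), Ab major (V), Bb minor (vi), C diminished (vii°).
Shared triads with their functions: F minor (ii in Eb major, iii in Db major); Ab major (IV in Eb major, V in Db major).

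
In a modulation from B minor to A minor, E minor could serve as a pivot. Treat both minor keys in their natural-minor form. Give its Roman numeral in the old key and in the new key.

The scale of B minor (natural minor) is B C# D E F# G A; E is degree 4, and the triad built there (E-G-B) is minor, so it is iv.
The scale of A minor (natural minor) is A B C D E F G; E is degree 5, and the triad built there (E-G-B) is minor, so it is v.

iv in B minor; v in A minor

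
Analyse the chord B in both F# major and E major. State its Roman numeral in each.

IV in F# major; V in E major

The scale of F# major is F# G# A# B C# D# E#; B is degree 4, and the triad built there (B-D#-F#) is major, so it is IV.
The scale of E major is E F# G# A B C# D#; B is degree 5, and the triad built there (B-D#-F#) is major, so it is V.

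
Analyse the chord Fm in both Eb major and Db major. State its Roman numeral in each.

ii in Eb major; iii in Db major

The scale of Eb major is Eb F G Ab Bb C D; F is degree 2, and the triad built there (F-Ab-C) is minor, so it is ii.
The scale of Db major is Db Eb F Gb Ab Bb C; F is degree 3, and the triad built there (F-Ab-C) is minor, so it is iii.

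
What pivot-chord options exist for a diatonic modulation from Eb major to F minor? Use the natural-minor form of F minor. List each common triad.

Eb, Fm, Ab, Cm

Triads in Eb major: Eb (I), Fm (ii), Gm (iii), Ab (IV), Bb (V), Cm (vi), Ddim (vii°).
Triads in F minor (natural minor): Fm (i), Gdim (ii°), Ab (III), Bbm (iv), Cm (v), Db (VI), Eb (VII).
Shared triads with their functions: Eb (I in Eb major, VII in F minor); Fm (ii in Eb major, i in F minor); Ab (IV in Eb major, III in F minor); Cm (vi in Eb major, v in F minor).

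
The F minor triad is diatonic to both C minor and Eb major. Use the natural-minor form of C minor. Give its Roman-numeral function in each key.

The scale of C minor (natural minor) is C D Eb F G Ab Bb; F is degree 4, and the triad built there (F-Ab-C) is minor, so it is iv.
The scale of Eb major is Eb F G Ab Bb C D; F is degree 2, and the triad built there (F-Ab-C) is minor, so it is ii.

iv in C minor; ii in Eb major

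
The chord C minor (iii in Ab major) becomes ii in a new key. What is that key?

Bb major

The numeral ii denotes a minor triad on scale degree 2. With C on degree 2, the tonic of the new key is Bb.
Degree 2 carries a minor triad in major keys, so the destination is Bb major.
Check: the diatonic triads of Bb major are Bb (I), Cm (ii), Dm (iii), Eb (IV), F (V), Gm (vi), Adim (vii°) — C minor is indeed ii.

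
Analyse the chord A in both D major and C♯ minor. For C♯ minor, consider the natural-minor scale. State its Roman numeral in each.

V in D major; VI in C♯ minor

The scale of D major is D E F♯ G A B C♯; A is degree 5, and the triad built there (A-C♯-E) is major, so it is V.
The scale of C♯ minor (natural minor) is C♯ D♯ E F♯ G♯ A B; A is degree 6, and the triad built there (A-C♯-E) is major, so it is VI.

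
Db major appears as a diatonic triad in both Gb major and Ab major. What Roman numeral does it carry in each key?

V in Gb major; IV in Ab major

The scale of Gb major is Gb Ab Bb Cb Db Eb F; Db is degree 5, and the triad built there (Db-F-Ab) is major, so it is V.
The scale of Ab major is Ab Bb C Db Eb F G; Db is degree 4, and the triad built there (Db-F-Ab) is major, so it is IV.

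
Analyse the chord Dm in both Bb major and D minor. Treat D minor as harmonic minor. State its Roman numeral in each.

The scale of Bb major is Bb C D Eb F G A; D is degree 3, and the triad built there (D-F-A) is minor, so it is iii.
The scale of D minor (harmonic minor) is D E F G A Bb C#; D is degree 1, and the triad built there (D-F-A) is minor, so it is i.

iii in Bb major; i in D minor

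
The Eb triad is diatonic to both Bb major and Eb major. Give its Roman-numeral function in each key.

The scale of Bb major is Bb C D Eb F G A; Eb is degree 4, and the triad built there (Eb-G-Bb) is major, so it is IV.
The scale of Eb major is Eb F G Ab Bb C D; Eb is degree 1, and the triad built there (Eb-G-Bb) is major, so it is I.

IV in Bb major; I in Eb major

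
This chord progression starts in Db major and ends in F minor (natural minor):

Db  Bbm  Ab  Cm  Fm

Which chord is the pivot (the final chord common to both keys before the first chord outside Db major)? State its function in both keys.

Chords diatonic to Db major: Db, Ebm, Fm, Gb, Ab, Bbm, Cdim.
Reading the progression, the first chord not in that set is Cm, so the modulation leaves Db major there.
The chord immediately before Cm is Ab, which is diatonic to both keys: V in Db major and III in F minor.

Ab — V in Db major, III in F minor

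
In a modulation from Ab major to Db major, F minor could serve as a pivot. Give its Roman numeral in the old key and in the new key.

vi in Ab major; iii in Db major

The scale of Ab major is Ab Bb C Db Eb F G; F is degree 6, and the triad built there (F-Ab-C) is minor, so it is vi.
The scale of Db major is Db Eb F Gb Ab Bb C; F is degree 3, and the triad built there (F-Ab-C) is minor, so it is iii.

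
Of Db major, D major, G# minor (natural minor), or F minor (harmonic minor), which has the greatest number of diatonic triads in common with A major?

Triads of A major: A (I), Bm (ii), C#m (iii), D (IV), E (V), F#m (vi), G#dim (vii°).
Db major shares 0: none.
D major shares 4: A, Bm, D, F#m.
G# minor (natural minor) shares 2: C#m, E.
F minor (harmonic minor) shares 0: none.
The most common triads (4) are shared with D major.

D major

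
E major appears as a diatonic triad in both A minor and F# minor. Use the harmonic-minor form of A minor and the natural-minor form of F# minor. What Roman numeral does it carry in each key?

V in A minor; VII in F# minor

The scale of A minor (harmonic minor) is A B C D E F G#; E is degree 5, and the triad built there (E-G#-B) is major, so it is V.
The scale of F# minor (natural minor) is F# G# A B C# D E; E is degree 7, and the triad built there (E-G#-B) is major, so it is VII.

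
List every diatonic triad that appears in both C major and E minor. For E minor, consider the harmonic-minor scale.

C, Em, Am

Triads in C major: C (I), Dm (ii), Em (iii), F (IV), G (V), Am (vi), Bdim (vii°).
Triads in E minor (harmonic minor): Em (i), F♯dim (ii°), Gaug (III+), Am (iv), B (V), C (VI), D♯dim (vii°).
Shared triads with their functions: C (I in C major, VI in E minor); Em (iii in C major, i in E minor); Am (vi in C major, iv in E minor).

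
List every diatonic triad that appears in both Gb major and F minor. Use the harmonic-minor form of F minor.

Bbm, Db

Triads in Gb major: Gb major (I), Ab minor (ii), Bb minor (iii), Cb major (IV), Db major (V), Eb minor (vi), F diminished (vii°).
Triads in F minor (harmonic minor): F minor (i), G diminished (ii°), Ab augmented (III+), Bb minor (iv), C major (V), Db major (VI), E diminished (vii°).
Shared triads with their functions: Bb minor (iii in Gb major, iv in F minor); Db major (V in Gb major, VI in F minor).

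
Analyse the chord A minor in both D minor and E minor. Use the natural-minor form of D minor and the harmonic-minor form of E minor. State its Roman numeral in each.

v in D minor; iv in E minor

The scale of D minor (natural minor) is D E F G A Bb C; A is degree 5, and the triad built there (A-C-E) is minor, so it is v.
The scale of E minor (harmonic minor) is E F# G A B C D#; A is degree 4, and the triad built there (A-C-E) is minor, so it is iv.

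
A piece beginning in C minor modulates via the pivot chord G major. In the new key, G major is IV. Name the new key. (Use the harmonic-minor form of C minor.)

D major

The numeral IV denotes a major triad on scale degree 4. With G on degree 4, the tonic of the new key is D.
Degree 4 carries a major triad in major keys, so the destination is D major.
Check: the diatonic triads of D major are D (I), Em (ii), F♯m (iii), G (IV), A (V), Bm (vi), C♯dim (vii°) — G major is indeed IV.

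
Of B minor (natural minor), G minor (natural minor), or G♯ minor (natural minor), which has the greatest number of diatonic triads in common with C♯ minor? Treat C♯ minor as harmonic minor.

Triads of C♯ minor (harmonic minor): C♯m (i), D♯dim (ii°), Eaug (III+), F♯m (iv), G♯ (V), A (VI), B♯dim (vii°).
B minor (natural minor) shares 2: F♯m, A.
G minor (natural minor) shares 0: none.
G♯ minor (natural minor) shares 1: C♯m.
The most common triads (2) are shared with B minor.

B minor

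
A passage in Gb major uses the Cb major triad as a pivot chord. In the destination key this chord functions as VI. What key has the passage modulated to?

Eb minor

The numeral VI denotes a major triad on scale degree 6. With Cb on degree 6, the tonic of the new key is Eb.
Degree 6 carries a major triad in minor keys, so the destination is Eb minor.
Check: the diatonic triads of Eb minor (natural minor) are Ebm (i), Fdim (ii°), Gb (III), Abm (iv), Bbm (v), Cb (VI), Db (VII) — Cb major is indeed VI.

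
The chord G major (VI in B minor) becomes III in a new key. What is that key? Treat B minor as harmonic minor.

The numeral III denotes a major triad on scale degree 3. With G on degree 3, the tonic of the new key is E.
Degree 3 carries a major triad in natural-minor keys, so the destination is E minor.
Check: the diatonic triads of E minor (natural minor) are Em (i), F♯dim (ii°), G (III), Am (iv), Bm (v), C (VI), D (VII) — G major is indeed III.

E minor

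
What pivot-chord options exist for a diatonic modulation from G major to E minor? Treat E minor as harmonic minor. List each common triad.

Triads in G major: G major (I), A minor (ii), B minor (iii), C major (IV), D major (V), E minor (vi), F♯ diminished (vii°).
Triads in E minor (harmonic minor): E minor (i), F♯ diminished (ii°), G augmented (III+), A minor (iv), B major (V), C major (VI), D♯ diminished (vii°).
Shared triads with their functions: A minor (ii in G major, iv in E minor); C major (IV in G major, VI in E minor); E minor (vi in G major, i in E minor); F♯ diminished (vii° in G major, ii° in E minor).

Am, C, Em, F♯dim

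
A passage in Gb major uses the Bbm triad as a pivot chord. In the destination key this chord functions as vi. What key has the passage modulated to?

The numeral vi denotes a minor triad on scale degree 6. With Bb on degree 6, the tonic of the new key is Db.
Degree 6 carries a minor triad in major keys, so the destination is Db major.
Check: the diatonic triads of Db major are Db (I), Ebm (ii), Fm (iii), Gb (IV), Ab (V), Bbm (vi), Cdim (vii°) — Bbm is indeed vi.

Db major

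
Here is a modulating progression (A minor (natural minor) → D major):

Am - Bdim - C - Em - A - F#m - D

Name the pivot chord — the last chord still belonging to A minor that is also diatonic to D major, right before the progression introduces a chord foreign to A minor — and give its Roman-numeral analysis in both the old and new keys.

Em — v in A minor, ii in D major

Chords diatonic to A minor: Am, Bdim, C, Dm, Em, F, G.
Reading the progression, the first chord not in that set is A, so the modulation leaves A minor there.
The chord immediately before A is Em, which is diatonic to both keys: v in A minor and ii in D major.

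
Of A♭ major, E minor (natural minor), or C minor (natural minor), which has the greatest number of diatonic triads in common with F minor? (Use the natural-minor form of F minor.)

A♭ major

Triads of F minor (natural minor): F minor (i), G diminished (ii°), A♭ major (III), B♭ minor (iv), C minor (v), D♭ major (VI), E♭ major (VII).
A♭ major shares 7: Fm, Gdim, A♭, B♭m, Cm, D♭, E♭.
E minor (natural minor) shares 0: none.
C minor (natural minor) shares 4: Fm, A♭, Cm, E♭.
The most common triads (7) are shared with A♭ major.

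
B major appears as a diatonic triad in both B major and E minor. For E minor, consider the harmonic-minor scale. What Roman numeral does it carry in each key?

I in B major; V in E minor

The scale of B major is B C# D# E F# G# A#; B is degree 1, and the triad built there (B-D#-F#) is major, so it is I.
The scale of E minor (harmonic minor) is E F# G A B C D#; B is degree 5, and the triad built there (B-D#-F#) is major, so it is V.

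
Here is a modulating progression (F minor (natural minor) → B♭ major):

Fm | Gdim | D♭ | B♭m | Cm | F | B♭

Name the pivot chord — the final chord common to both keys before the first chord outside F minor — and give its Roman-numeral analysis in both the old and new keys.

Chords diatonic to F minor: Fm, Gdim, A♭, B♭m, Cm, D♭, E♭.
Reading the progression, the first chord not in that set is F, so the modulation leaves F minor there.
The chord immediately before F is Cm, which is diatonic to both keys: v in F minor and ii in B♭ major.

Cm — v in F minor, ii in B♭ major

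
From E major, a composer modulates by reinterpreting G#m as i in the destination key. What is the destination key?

G# minor

The numeral i denotes a minor triad on scale degree 1. With G# on degree 1, the tonic of the new key is G#.
Degree 1 carries a minor triad in minor keys, so the destination is G# minor.
Check: the diatonic triads of G# minor (natural minor) are G#m (i), A#dim (ii°), B (III), C#m (iv), D#m (v), E (VI), F# (VII) — G#m is indeed i.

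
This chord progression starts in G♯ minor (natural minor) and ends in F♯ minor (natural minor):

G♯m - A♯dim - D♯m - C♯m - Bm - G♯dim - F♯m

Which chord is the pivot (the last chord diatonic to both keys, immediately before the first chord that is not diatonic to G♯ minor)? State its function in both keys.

C♯m — iv in G♯ minor, v in F♯ minor

Chords diatonic to G♯ minor: G♯m, A♯dim, B, C♯m, D♯m, E, F♯.
Reading the progression, the first chord not in that set is Bm, so the modulation leaves G♯ minor there.
The chord immediately before Bm is C♯m, which is diatonic to both keys: iv in G♯ minor and v in F♯ minor.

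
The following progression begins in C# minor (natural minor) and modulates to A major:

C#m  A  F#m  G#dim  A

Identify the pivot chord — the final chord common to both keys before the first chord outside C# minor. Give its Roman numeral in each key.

Chords diatonic to C# minor: C#m, D#dim, E, F#m, G#m, A, B.
Reading the progression, the first chord not in that set is G#dim, so the modulation leaves C# minor there.
The chord immediately before G#dim is F#m, which is diatonic to both keys: iv in C# minor and vi in A major.

F#m — iv in C# minor, vi in A major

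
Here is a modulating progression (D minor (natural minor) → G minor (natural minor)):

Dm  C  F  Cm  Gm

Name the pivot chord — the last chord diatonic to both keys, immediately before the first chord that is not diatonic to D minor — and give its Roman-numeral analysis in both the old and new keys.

Chords diatonic to D minor: Dm, Edim, F, Gm, Am, Bb, C.
Reading the progression, the first chord not in that set is Cm, so the modulation leaves D minor there.
The chord immediately before Cm is F, which is diatonic to both keys: III in D minor and VII in G minor.

F — III in D minor, VII in G minor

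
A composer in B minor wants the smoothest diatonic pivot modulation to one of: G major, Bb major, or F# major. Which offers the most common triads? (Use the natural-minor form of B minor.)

Triads of B minor (natural minor): B minor (i), C# diminished (ii°), D major (III), E minor (iv), F# minor (v), G major (VI), A major (VII).
G major shares 4: Bm, D, Em, G.
Bb major shares 0: none.
F# major shares 0: none.
The most common triads (4) are shared with G major.

G major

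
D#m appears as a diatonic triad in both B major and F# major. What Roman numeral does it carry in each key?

iii in B major; vi in F# major

The scale of B major is B C# D# E F# G# A#; D# is degree 3, and the triad built there (D#-F#-A#) is minor, so it is iii.
The scale of F# major is F# G# A# B C# D# E#; D# is degree 6, and the triad built there (D#-F#-A#) is minor, so it is vi.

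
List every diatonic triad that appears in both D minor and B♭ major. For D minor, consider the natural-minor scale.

Triads in D minor (natural minor): Dm (i), Edim (ii°), F (III), Gm (iv), Am (v), B♭ (VI), C (VII).
Triads in B♭ major: B♭ (I), Cm (ii), Dm (iii), E♭ (IV), F (V), Gm (vi), Adim (vii°).
Shared triads with their functions: Dm (i in D minor, iii in B♭ major); F (III in D minor, V in B♭ major); Gm (iv in D minor, vi in B♭ major); B♭ (VI in D minor, I in B♭ major).

Dm, F, Gm, B♭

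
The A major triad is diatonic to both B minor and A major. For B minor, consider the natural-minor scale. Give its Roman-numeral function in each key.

VII in B minor; I in A major

The scale of B minor (natural minor) is B C♯ D E F♯ G A; A is degree 7, and the triad built there (A-C♯-E) is major, so it is VII.
The scale of A major is A B C♯ D E F♯ G♯; A is degree 1, and the triad built there (A-C♯-E) is major, so it is I.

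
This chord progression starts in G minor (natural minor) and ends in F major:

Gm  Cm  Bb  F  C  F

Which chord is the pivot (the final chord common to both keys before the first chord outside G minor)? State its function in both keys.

F — VII in G minor, I in F major

Chords diatonic to G minor: Gm, Adim, Bb, Cm, Dm, Eb, F.
Reading the progression, the first chord not in that set is C, so the modulation leaves G minor there.
The chord immediately before C is F, which is diatonic to both keys: VII in G minor and I in F major.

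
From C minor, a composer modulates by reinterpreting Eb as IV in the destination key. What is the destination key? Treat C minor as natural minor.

Bb major

The numeral IV denotes a major triad on scale degree 4. With Eb on degree 4, the tonic of the new key is Bb.
Degree 4 carries a major triad in major keys, so the destination is Bb major.
Check: the diatonic triads of Bb major are Bb (I), Cm (ii), Dm (iii), Eb (IV), F (V), Gm (vi), Adim (vii°) — Eb is indeed IV.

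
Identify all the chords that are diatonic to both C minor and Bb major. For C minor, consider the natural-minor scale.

Triads in C minor (natural minor): C minor (i), D diminished (ii°), Eb major (III), F minor (iv), G minor (v), Ab major (VI), Bb major (VII).
Triads in Bb major: Bb major (I), C minor (ii), D minor (iii), Eb major (IV), F major (V), G minor (vi), A diminished (vii°).
Shared triads with their functions: C minor (i in C minor, ii in Bb major); Eb major (III in C minor, IV in Bb major); G minor (v in C minor, vi in Bb major); Bb major (VII in C minor, I in Bb major).

Cm, Eb, Gm, Bb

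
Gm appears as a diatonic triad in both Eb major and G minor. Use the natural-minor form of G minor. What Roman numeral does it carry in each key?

iii in Eb major; i in G minor

The scale of Eb major is Eb F G Ab Bb C D; G is degree 3, and the triad built there (G-Bb-D) is minor, so it is iii.
The scale of G minor (natural minor) is G A Bb C D Eb F; G is degree 1, and the triad built there (G-Bb-D) is minor, so it is i.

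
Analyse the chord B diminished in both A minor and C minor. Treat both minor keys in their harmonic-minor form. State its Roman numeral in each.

ii° in A minor; vii° in C minor

The scale of A minor (harmonic minor) is A B C D E F G♯; B is degree 2, and the triad built there (B-D-F) is diminished, so it is ii°.
The scale of C minor (harmonic minor) is C D E♭ F G A♭ B; B is degree 7, and the triad built there (B-D-F) is diminished, so it is vii°.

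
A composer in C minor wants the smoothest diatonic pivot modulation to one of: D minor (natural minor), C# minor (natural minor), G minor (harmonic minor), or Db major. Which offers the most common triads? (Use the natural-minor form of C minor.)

G minor

Triads of C minor (natural minor): C minor (i), D diminished (ii°), Eb major (III), F minor (iv), G minor (v), Ab major (VI), Bb major (VII).
D minor (natural minor) shares 2: Gm, Bb.
C# minor (natural minor) shares 0: none.
G minor (harmonic minor) shares 3: Cm, Eb, Gm.
Db major shares 2: Fm, Ab.
The most common triads (3) are shared with G minor.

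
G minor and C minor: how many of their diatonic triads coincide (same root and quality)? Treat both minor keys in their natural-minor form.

Diatonic triads of G minor (natural minor): Gm (i), Adim (ii°), B♭ (III), Cm (iv), Dm (v), E♭ (VI), F (VII).
Diatonic triads of C minor (natural minor): Cm (i), Ddim (ii°), E♭ (III), Fm (iv), Gm (v), A♭ (VI), B♭ (VII).
Matching root and quality in both lists: Gm, B♭, Cm, E♭.
That gives 4 common triads.

4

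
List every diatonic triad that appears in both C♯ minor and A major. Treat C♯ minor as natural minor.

Triads in C♯ minor (natural minor): C♯ minor (i), D♯ diminished (ii°), E major (III), F♯ minor (iv), G♯ minor (v), A major (VI), B major (VII).
Triads in A major: A major (I), B minor (ii), C♯ minor (iii), D major (IV), E major (V), F♯ minor (vi), G♯ diminished (vii°).
Shared triads with their functions: C♯ minor (i in C♯ minor, iii in A major); E major (III in C♯ minor, V in A major); F♯ minor (iv in C♯ minor, vi in A major); A major (VI in C♯ minor, I in A major).

C♯m, E, F♯m, A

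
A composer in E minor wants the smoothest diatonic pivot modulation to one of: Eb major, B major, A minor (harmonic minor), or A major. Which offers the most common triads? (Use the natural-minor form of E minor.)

Triads of E minor (natural minor): Em (i), F#dim (ii°), G (III), Am (iv), Bm (v), C (VI), D (VII).
Eb major shares 0: none.
B major shares 0: none.
A minor (harmonic minor) shares 1: Am.
A major shares 2: Bm, D.
The most common triads (2) are shared with A major.

A major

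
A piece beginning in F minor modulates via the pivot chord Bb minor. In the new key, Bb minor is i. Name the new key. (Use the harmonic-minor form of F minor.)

Bb minor

The numeral i denotes a minor triad on scale degree 1. With Bb on degree 1, the tonic of the new key is Bb.
Degree 1 carries a minor triad in minor keys, so the destination is Bb minor.
Check: the diatonic triads of Bb minor (natural minor) are Bbm (i), Cdim (ii°), Db (III), Ebm (iv), Fm (v), Gb (VI), Ab (VII) — Bb minor is indeed i.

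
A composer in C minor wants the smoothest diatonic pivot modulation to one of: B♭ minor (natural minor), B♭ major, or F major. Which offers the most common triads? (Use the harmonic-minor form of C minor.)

B♭ minor

Triads of C minor (harmonic minor): Cm (i), Ddim (ii°), E♭aug (III+), Fm (iv), G (V), A♭ (VI), Bdim (vii°).
B♭ minor (natural minor) shares 2: Fm, A♭.
B♭ major shares 1: Cm.
F major shares 0: none.
The most common triads (2) are shared with B♭ minor.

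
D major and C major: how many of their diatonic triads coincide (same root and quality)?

Diatonic triads of D major: D major (I), E minor (ii), F# minor (iii), G major (IV), A major (V), B minor (vi), C# diminished (vii°).
Diatonic triads of C major: C major (I), D minor (ii), E minor (iii), F major (IV), G major (V), A minor (vi), B diminished (vii°).
Matching root and quality in both lists: E minor, G major.
That gives 2 common triads.

2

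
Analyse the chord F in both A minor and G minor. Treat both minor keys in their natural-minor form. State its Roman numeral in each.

VI in A minor; VII in G minor

The scale of A minor (natural minor) is A B C D E F G; F is degree 6, and the triad built there (F-A-C) is major, so it is VI.
The scale of G minor (natural minor) is G A Bb C D Eb F; F is degree 7, and the triad built there (F-A-C) is major, so it is VII.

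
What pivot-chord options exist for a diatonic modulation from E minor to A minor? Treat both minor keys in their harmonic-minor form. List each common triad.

Triads in E minor (harmonic minor): Em (i), F♯dim (ii°), Gaug (III+), Am (iv), B (V), C (VI), D♯dim (vii°).
Triads in A minor (harmonic minor): Am (i), Bdim (ii°), Caug (III+), Dm (iv), E (V), F (VI), G♯dim (vii°).
Shared triads with their functions: Am (iv in E minor, i in A minor).

Am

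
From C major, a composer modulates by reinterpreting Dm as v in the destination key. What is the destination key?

The numeral v denotes a minor triad on scale degree 5. With D on degree 5, the tonic of the new key is G.
Degree 5 carries a minor triad in natural-minor keys, so the destination is G minor.
Check: the diatonic triads of G minor (natural minor) are Gm (i), Adim (ii°), Bb (III), Cm (iv), Dm (v), Eb (VI), F (VII) — Dm is indeed v.

G minor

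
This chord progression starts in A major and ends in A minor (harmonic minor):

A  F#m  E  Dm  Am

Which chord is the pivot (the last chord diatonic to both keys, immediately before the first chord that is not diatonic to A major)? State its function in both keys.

Chords diatonic to A major: A, Bm, C#m, D, E, F#m, G#dim.
Reading the progression, the first chord not in that set is Dm, so the modulation leaves A major there.
The chord immediately before Dm is E, which is diatonic to both keys: V in A major and V in A minor.

E — V in A major, V in A minor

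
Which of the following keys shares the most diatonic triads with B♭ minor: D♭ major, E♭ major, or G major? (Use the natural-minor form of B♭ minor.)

Triads of B♭ minor (natural minor): B♭ minor (i), C diminished (ii°), D♭ major (III), E♭ minor (iv), F minor (v), G♭ major (VI), A♭ major (VII).
D♭ major shares 7: B♭m, Cdim, D♭, E♭m, Fm, G♭, A♭.
E♭ major shares 2: Fm, A♭.
G major shares 0: none.
The most common triads (7) are shared with D♭ major.

D♭ major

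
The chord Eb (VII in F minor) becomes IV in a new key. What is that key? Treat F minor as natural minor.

Bb major

The numeral IV denotes a major triad on scale degree 4. With Eb on degree 4, the tonic of the new key is Bb.
Degree 4 carries a major triad in major keys, so the destination is Bb major.
Check: the diatonic triads of Bb major are Bb (I), Cm (ii), Dm (iii), Eb (IV), F (V), Gm (vi), Adim (vii°) — Eb is indeed IV.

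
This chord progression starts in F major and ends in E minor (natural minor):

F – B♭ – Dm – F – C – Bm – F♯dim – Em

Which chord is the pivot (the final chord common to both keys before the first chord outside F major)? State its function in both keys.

Chords diatonic to F major: F, Gm, Am, B♭, C, Dm, Edim.
Reading the progression, the first chord not in that set is Bm, so the modulation leaves F major there.
The chord immediately before Bm is C, which is diatonic to both keys: V in F major and VI in E minor.

C — V in F major, VI in E minor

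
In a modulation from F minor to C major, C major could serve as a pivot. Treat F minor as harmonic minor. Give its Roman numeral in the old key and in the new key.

V in F minor; I in C major

The scale of F minor (harmonic minor) is F G Ab Bb C Db E; C is degree 5, and the triad built there (C-E-G) is major, so it is V.
The scale of C major is C D E F G A B; C is degree 1, and the triad built there (C-E-G) is major, so it is I.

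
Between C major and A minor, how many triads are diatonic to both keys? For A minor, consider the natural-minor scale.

Diatonic triads of C major: C (I), Dm (ii), Em (iii), F (IV), G (V), Am (vi), Bdim (vii°).
Diatonic triads of A minor (natural minor): Am (i), Bdim (ii°), C (III), Dm (iv), Em (v), F (VI), G (VII).
Matching root and quality in both lists: C, Dm, Em, F, G, Am, Bdim.
That gives 7 common triads.

7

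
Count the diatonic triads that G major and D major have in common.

Diatonic triads of G major: G (I), Am (ii), Bm (iii), C (IV), D (V), Em (vi), F#dim (vii°).
Diatonic triads of D major: D (I), Em (ii), F#m (iii), G (IV), A (V), Bm (vi), C#dim (vii°).
Matching root and quality in both lists: G, Bm, D, Em.
That gives 4 common triads.

4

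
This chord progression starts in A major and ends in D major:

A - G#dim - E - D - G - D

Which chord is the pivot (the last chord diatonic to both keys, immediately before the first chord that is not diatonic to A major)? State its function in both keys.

Chords diatonic to A major: A, Bm, C#m, D, E, F#m, G#dim.
Reading the progression, the first chord not in that set is G, so the modulation leaves A major there.
The chord immediately before G is D, which is diatonic to both keys: IV in A major and I in D major.

D — IV in A major, I in D major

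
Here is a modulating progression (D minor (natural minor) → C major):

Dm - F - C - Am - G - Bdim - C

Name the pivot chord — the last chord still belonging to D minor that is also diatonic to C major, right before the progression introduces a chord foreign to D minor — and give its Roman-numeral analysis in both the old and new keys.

Am — v in D minor, vi in C major

Chords diatonic to D minor: Dm, Edim, F, Gm, Am, Bb, C.
Reading the progression, the first chord not in that set is G, so the modulation leaves D minor there.
The chord immediately before G is Am, which is diatonic to both keys: v in D minor and vi in C major.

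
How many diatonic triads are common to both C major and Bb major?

2

Diatonic triads of C major: C (I), Dm (ii), Em (iii), F (IV), G (V), Am (vi), Bdim (vii°).
Diatonic triads of Bb major: Bb (I), Cm (ii), Dm (iii), Eb (IV), F (V), Gm (vi), Adim (vii°).
Matching root and quality in both lists: Dm, F.
That gives 2 common triads.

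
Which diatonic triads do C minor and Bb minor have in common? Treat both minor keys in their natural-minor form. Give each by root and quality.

Fm, Ab

Triads in C minor (natural minor): Cm (i), Ddim (ii°), Eb (III), Fm (iv), Gm (v), Ab (VI), Bb (VII).
Triads in Bb minor (natural minor): Bbm (i), Cdim (ii°), Db (III), Ebm (iv), Fm (v), Gb (VI), Ab (VII).
Shared triads with their functions: Fm (iv in C minor, v in Bb minor); Ab (VI in C minor, VII in Bb minor).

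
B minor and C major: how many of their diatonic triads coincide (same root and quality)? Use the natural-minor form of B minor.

Diatonic triads of B minor (natural minor): Bm (i), C#dim (ii°), D (III), Em (iv), F#m (v), G (VI), A (VII).
Diatonic triads of C major: C (I), Dm (ii), Em (iii), F (IV), G (V), Am (vi), Bdim (vii°).
Matching root and quality in both lists: Em, G.
That gives 2 common triads.

2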